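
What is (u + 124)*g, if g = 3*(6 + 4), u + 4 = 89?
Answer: 6270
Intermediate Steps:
u = 85 (u = -4 + 89 = 85)
g = 30 (g = 3*10 = 30)
(u + 124)*g = (85 + 124)*30 = 209*30 = 6270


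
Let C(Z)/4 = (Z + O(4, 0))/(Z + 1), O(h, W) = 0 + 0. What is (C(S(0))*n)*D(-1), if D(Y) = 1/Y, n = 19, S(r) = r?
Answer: 0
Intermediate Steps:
O(h, W) = 0
D(Y) = 1/Y
C(Z) = 4*Z/(1 + Z) (C(Z) = 4*((Z + 0)/(Z + 1)) = 4*(Z/(1 + Z)) = 4*Z/(1 + Z))
(C(S(0))*n)*D(-1) = ((4*0/(1 + 0))*19)/(-1) = ((4*0/1)*19)*(-1) = ((4*0*1)*19)*(-1) = (0*19)*(-1) = 0*(-1) = 0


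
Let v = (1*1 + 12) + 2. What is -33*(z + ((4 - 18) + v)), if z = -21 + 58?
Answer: -1254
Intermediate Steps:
v = 15 (v = (1 + 12) + 2 = 13 + 2 = 15)
z = 37
-33*(z + ((4 - 18) + v)) = -33*(37 + ((4 - 18) + 15)) = -33*(37 + (-14 + 15)) = -33*(37 + 1) = -33*38 = -1254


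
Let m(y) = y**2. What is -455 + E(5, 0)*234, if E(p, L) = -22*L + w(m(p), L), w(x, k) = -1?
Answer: -689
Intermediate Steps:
E(p, L) = -1 - 22*L (E(p, L) = -22*L - 1 = -1 - 22*L)
-455 + E(5, 0)*234 = -455 + (-1 - 22*0)*234 = -455 + (-1 + 0)*234 = -455 - 1*234 = -455 - 234 = -689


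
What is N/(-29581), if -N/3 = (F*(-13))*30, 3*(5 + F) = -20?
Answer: 13650/29581 ≈ 0.46144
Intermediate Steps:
F = -35/3 (F = -5 + (1/3)*(-20) = -5 - 20/3 = -35/3 ≈ -11.667)
N = -13650 (N = -3*(-35/3*(-13))*30 = -455*30 = -3*4550 = -13650)
N/(-29581) = -13650/(-29581) = -13650*(-1/29581) = 13650/29581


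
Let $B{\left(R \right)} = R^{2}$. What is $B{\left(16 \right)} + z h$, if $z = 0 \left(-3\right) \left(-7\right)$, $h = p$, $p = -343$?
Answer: $256$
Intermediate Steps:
$h = -343$
$z = 0$ ($z = 0 \left(-7\right) = 0$)
$B{\left(16 \right)} + z h = 16^{2} + 0 \left(-343\right) = 256 + 0 = 256$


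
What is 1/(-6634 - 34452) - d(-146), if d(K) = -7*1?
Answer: 287601/41086 ≈ 7.0000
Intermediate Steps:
d(K) = -7
1/(-6634 - 34452) - d(-146) = 1/(-6634 - 34452) - 1*(-7) = 1/(-41086) + 7 = -1/41086 + 7 = 287601/41086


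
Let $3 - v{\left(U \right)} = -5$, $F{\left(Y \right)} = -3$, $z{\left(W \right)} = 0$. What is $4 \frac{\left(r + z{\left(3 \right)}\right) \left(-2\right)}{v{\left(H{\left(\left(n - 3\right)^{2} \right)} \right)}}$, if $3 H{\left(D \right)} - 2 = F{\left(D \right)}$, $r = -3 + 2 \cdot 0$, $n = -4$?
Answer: $3$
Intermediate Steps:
$r = -3$ ($r = -3 + 0 = -3$)
$H{\left(D \right)} = - \frac{1}{3}$ ($H{\left(D \right)} = \frac{2}{3} + \frac{1}{3} \left(-3\right) = \frac{2}{3} - 1 = - \frac{1}{3}$)
$v{\left(U \right)} = 8$ ($v{\left(U \right)} = 3 - -5 = 3 + 5 = 8$)
$4 \frac{\left(r + z{\left(3 \right)}\right) \left(-2\right)}{v{\left(H{\left(\left(n - 3\right)^{2} \right)} \right)}} = 4 \frac{\left(-3 + 0\right) \left(-2\right)}{8} = 4 \left(-3\right) \left(-2\right) \frac{1}{8} = 4 \cdot 6 \cdot \frac{1}{8} = 4 \cdot \frac{3}{4} = 3$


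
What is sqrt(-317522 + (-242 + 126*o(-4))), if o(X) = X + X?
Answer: 2*I*sqrt(79693) ≈ 564.6*I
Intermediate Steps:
o(X) = 2*X
sqrt(-317522 + (-242 + 126*o(-4))) = sqrt(-317522 + (-242 + 126*(2*(-4)))) = sqrt(-317522 + (-242 + 126*(-8))) = sqrt(-317522 + (-242 - 1008)) = sqrt(-317522 - 1250) = sqrt(-318772) = 2*I*sqrt(79693)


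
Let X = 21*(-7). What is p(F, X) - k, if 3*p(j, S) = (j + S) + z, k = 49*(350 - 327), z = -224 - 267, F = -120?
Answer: -4139/3 ≈ -1379.7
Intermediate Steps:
X = -147
z = -491
k = 1127 (k = 49*23 = 1127)
p(j, S) = -491/3 + S/3 + j/3 (p(j, S) = ((j + S) - 491)/3 = ((S + j) - 491)/3 = (-491 + S + j)/3 = -491/3 + S/3 + j/3)
p(F, X) - k = (-491/3 + (⅓)*(-147) + (⅓)*(-120)) - 1*1127 = (-491/3 - 49 - 40) - 1127 = -758/3 - 1127 = -4139/3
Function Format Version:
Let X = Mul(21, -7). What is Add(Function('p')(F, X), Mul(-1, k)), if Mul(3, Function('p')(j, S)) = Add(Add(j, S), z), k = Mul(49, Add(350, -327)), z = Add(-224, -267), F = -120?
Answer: Rational(-4139, 3) ≈ -1379.7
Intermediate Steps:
X = -147
z = -491
k = 1127 (k = Mul(49, 23) = 1127)
Function('p')(j, S) = Add(Rational(-491, 3), Mul(Rational(1, 3), S), Mul(Rational(1, 3), j)) (Function('p')(j, S) = Mul(Rational(1, 3), Add(Add(j, S), -491)) = Mul(Rational(1, 3), Add(Add(S, j), -491)) = Mul(Rational(1, 3), Add(-491, S, j)) = Add(Rational(-491, 3), Mul(Rational(1, 3), S), Mul(Rational(1, 3), j)))
Add(Function('p')(F, X), Mul(-1, k)) = Add(Add(Rational(-491, 3), Mul(Rational(1, 3), -147), Mul(Rational(1, 3), -120)), Mul(-1, 1127)) = Add(Add(Rational(-491, 3), -49, -40), -1127) = Add(Rational(-758, 3), -1127) = Rational(-4139, 3)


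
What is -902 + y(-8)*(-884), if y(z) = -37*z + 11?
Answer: -272290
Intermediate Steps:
y(z) = 11 - 37*z
-902 + y(-8)*(-884) = -902 + (11 - 37*(-8))*(-884) = -902 + (11 + 296)*(-884) = -902 + 307*(-884) = -902 - 271388 = -272290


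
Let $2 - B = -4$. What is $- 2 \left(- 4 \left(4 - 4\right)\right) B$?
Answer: $0$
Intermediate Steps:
$B = 6$ ($B = 2 - -4 = 2 + 4 = 6$)
$- 2 \left(- 4 \left(4 - 4\right)\right) B = - 2 \left(- 4 \left(4 - 4\right)\right) 6 = - 2 \left(\left(-4\right) 0\right) 6 = \left(-2\right) 0 \cdot 6 = 0 \cdot 6 = 0$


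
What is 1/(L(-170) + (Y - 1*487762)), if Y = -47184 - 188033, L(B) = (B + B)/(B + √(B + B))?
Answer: -31088012/22475918374703 - I*√85/22475918374703 ≈ -1.3832e-6 - 4.102e-13*I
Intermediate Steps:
L(B) = 2*B/(B + √2*√B) (L(B) = (2*B)/(B + √(2*B)) = (2*B)/(B + √2*√B) = 2*B/(B + √2*√B))
Y = -235217
1/(L(-170) + (Y - 1*487762)) = 1/(2*(-170)/(-170 + √2*√(-170)) + (-235217 - 1*487762)) = 1/(2*(-170)/(-170 + √2*(I*√170)) + (-235217 - 487762)) = 1/(2*(-170)/(-170 + 2*I*√85) - 722979) = 1/(-340/(-170 + 2*I*√85) - 722979) = 1/(-722979 - 340/(-170 + 2*I*√85))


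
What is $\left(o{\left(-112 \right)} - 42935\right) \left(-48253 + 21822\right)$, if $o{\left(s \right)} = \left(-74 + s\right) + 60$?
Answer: $1138145291$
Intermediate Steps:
$o{\left(s \right)} = -14 + s$
$\left(o{\left(-112 \right)} - 42935\right) \left(-48253 + 21822\right) = \left(\left(-14 - 112\right) - 42935\right) \left(-48253 + 21822\right) = \left(-126 - 42935\right) \left(-26431\right) = \left(-43061\right) \left(-26431\right) = 1138145291$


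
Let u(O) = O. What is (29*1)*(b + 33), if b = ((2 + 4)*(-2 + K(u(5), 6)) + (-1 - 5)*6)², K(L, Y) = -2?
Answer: 105357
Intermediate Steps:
b = 3600 (b = ((2 + 4)*(-2 - 2) + (-1 - 5)*6)² = (6*(-4) - 6*6)² = (-24 - 36)² = (-60)² = 3600)
(29*1)*(b + 33) = (29*1)*(3600 + 33) = 29*3633 = 105357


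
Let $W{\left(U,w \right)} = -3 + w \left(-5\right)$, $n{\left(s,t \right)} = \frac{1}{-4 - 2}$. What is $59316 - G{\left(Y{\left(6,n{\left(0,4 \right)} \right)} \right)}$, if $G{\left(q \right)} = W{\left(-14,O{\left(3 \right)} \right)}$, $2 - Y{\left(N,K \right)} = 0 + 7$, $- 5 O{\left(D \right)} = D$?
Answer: $59316$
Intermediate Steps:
$O{\left(D \right)} = - \frac{D}{5}$
$n{\left(s,t \right)} = - \frac{1}{6}$ ($n{\left(s,t \right)} = \frac{1}{-6} = - \frac{1}{6}$)
$Y{\left(N,K \right)} = -5$ ($Y{\left(N,K \right)} = 2 - \left(0 + 7\right) = 2 - 7 = -5$)
$W{\left(U,w \right)} = -3 - 5 w$
$G{\left(q \right)} = 0$ ($G{\left(q \right)} = -3 - 5 \left(\left(- \frac{1}{5}\right) 3\right) = -3 - -3 = -3 + 3 = 0$)
$59316 - G{\left(Y{\left(6,n{\left(0,4 \right)} \right)} \right)} = 59316 - 0 = 59316 + 0 = 59316$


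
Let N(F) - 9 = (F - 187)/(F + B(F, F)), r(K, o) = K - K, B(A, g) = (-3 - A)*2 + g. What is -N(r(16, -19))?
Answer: -241/6 ≈ -40.167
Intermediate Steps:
B(A, g) = -6 + g - 2*A (B(A, g) = (-6 - 2*A) + g = -6 + g - 2*A)
r(K, o) = 0
N(F) = 241/6 - F/6 (N(F) = 9 + (F - 187)/(F + (-6 + F - 2*F)) = 9 + (-187 + F)/(F + (-6 - F)) = 9 + (-187 + F)/(-6) = 9 + (-187 + F)*(-1/6) = 9 + (187/6 - F/6) = 241/6 - F/6)
-N(r(16, -19)) = -(241/6 - 1/6*0) = -(241/6 + 0) = -1*241/6 = -241/6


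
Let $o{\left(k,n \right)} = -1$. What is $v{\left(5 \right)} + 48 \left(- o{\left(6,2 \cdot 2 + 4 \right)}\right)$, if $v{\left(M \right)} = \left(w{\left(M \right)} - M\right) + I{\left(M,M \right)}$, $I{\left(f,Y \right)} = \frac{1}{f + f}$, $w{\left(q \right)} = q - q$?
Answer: $\frac{431}{10} \approx 43.1$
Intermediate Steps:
$w{\left(q \right)} = 0$
$I{\left(f,Y \right)} = \frac{1}{2 f}$
$v{\left(M \right)} = \frac{1}{2 M} - M$ ($v{\left(M \right)} = \left(0 - M\right) + \frac{1}{2 M} = - M + \frac{1}{2 M} = \frac{1}{2 M} - M$)
$v{\left(5 \right)} + 48 \left(- o{\left(6,2 \cdot 2 + 4 \right)}\right) = \left(\frac{1}{2 \cdot 5} - 5\right) + 48 \left(\left(-1\right) \left(-1\right)\right) = \left(\frac{1}{2} \cdot \frac{1}{5} - 5\right) + 48 \cdot 1 = \left(\frac{1}{10} - 5\right) + 48 = - \frac{49}{10} + 48 = \frac{431}{10}$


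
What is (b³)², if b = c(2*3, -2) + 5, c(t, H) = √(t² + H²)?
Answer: 1054625 + 333500*√10 ≈ 2.1092e+6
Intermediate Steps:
c(t, H) = √(H² + t²)
b = 5 + 2*√10 (b = √((-2)² + (2*3)²) + 5 = √(4 + 6²) + 5 = √(4 + 36) + 5 = √40 + 5 = 2*√10 + 5 = 5 + 2*√10 ≈ 11.325)
(b³)² = ((5 + 2*√10)³)² = (5 + 2*√10)⁶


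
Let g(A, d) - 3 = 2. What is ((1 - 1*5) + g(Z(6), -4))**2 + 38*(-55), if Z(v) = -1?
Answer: -2089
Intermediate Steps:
g(A, d) = 5 (g(A, d) = 3 + 2 = 5)
((1 - 1*5) + g(Z(6), -4))**2 + 38*(-55) = ((1 - 1*5) + 5)**2 + 38*(-55) = ((1 - 5) + 5)**2 - 2090 = (-4 + 5)**2 - 2090 = 1**2 - 2090 = 1 - 2090 = -2089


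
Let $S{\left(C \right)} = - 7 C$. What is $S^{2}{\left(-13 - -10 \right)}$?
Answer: $441$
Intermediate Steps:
$S^{2}{\left(-13 - -10 \right)} = \left(- 7 \left(-13 - -10\right)\right)^{2} = \left(- 7 \left(-13 + 10\right)\right)^{2} = \left(\left(-7\right) \left(-3\right)\right)^{2} = 21^{2} = 441$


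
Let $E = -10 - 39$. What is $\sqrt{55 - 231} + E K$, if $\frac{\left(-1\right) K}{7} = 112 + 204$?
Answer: $108388 + 4 i \sqrt{11} \approx 1.0839 \cdot 10^{5} + 13.266 i$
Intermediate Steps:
$E = -49$ ($E = -10 - 39 = -49$)
$K = -2212$ ($K = - 7 \left(112 + 204\right) = \left(-7\right) 316 = -2212$)
$\sqrt{55 - 231} + E K = \sqrt{55 - 231} - -108388 = \sqrt{-176} + 108388 = 4 i \sqrt{11} + 108388 = 108388 + 4 i \sqrt{11}$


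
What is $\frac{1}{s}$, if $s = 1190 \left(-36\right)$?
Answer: $- \frac{1}{42840} \approx -2.3343 \cdot 10^{-5}$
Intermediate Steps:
$s = -42840$
$\frac{1}{s} = \frac{1}{-42840} = - \frac{1}{42840}$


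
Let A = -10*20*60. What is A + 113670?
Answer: 101670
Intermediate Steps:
A = -12000 (A = -200*60 = -12000)
A + 113670 = -12000 + 113670 = 101670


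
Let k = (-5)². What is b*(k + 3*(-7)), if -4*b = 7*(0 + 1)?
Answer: -7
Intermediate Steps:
b = -7/4 (b = -7*(0 + 1)/4 = -7/4 ≈ -1.7500)
k = 25
b*(k + 3*(-7)) = -7*(25 + 3*(-7))/4 = -7*(25 - 21)/4 = -7/4*4 = -7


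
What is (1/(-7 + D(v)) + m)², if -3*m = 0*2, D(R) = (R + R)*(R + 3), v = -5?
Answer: 1/169 ≈ 0.0059172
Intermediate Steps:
D(R) = 2*R*(3 + R) (D(R) = (2*R)*(3 + R) = 2*R*(3 + R))
m = 0 (m = -0*2 = -⅓*0 = 0)
(1/(-7 + D(v)) + m)² = (1/(-7 + 2*(-5)*(3 - 5)) + 0)² = (1/(-7 + 2*(-5)*(-2)) + 0)² = (1/(-7 + 20) + 0)² = (1/13 + 0)² = (1/13)² = 1/169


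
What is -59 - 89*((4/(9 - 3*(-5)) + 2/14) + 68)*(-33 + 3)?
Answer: 1276292/7 ≈ 1.8233e+5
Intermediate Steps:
-59 - 89*((4/(9 - 3*(-5)) + 2/14) + 68)*(-33 + 3) = -59 - 89*((4/(9 - 1*(-15)) + 2*(1/14)) + 68)*(-30) = -59 - 89*((4/(9 + 15) + ⅐) + 68)*(-30) = -59 - 89*((4/24 + ⅐) + 68)*(-30) = -59 - 89*((4*(1/24) + ⅐) + 68)*(-30) = -59 - 89*((⅙ + ⅐) + 68)*(-30) = -59 - 89*(13/42 + 68)*(-30) = -59 - 255341*(-30)/42 = -59 - 89*(-14345/7) = -59 + 1276705/7 = 1276292/7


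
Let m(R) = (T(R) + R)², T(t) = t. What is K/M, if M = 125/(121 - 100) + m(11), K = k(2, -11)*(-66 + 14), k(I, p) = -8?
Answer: 8736/10289 ≈ 0.84906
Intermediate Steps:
m(R) = 4*R² (m(R) = (R + R)² = (2*R)² = 4*R²)
K = 416 (K = -8*(-66 + 14) = -8*(-52) = 416)
M = 10289/21 (M = 125/(121 - 100) + 4*11² = 125/21 + 4*121 = (1/21)*125 + 484 = 125/21 + 484 = 10289/21 ≈ 489.95)
K/M = 416/(10289/21) = 416*(21/10289) = 8736/10289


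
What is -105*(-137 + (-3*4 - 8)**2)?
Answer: -27615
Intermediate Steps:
-105*(-137 + (-3*4 - 8)**2) = -105*(-137 + (-12 - 8)**2) = -105*(-137 + (-20)**2) = -105*(-137 + 400) = -105*263 = -27615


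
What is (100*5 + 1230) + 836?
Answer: 2566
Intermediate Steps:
(100*5 + 1230) + 836 = (500 + 1230) + 836 = 1730 + 836 = 2566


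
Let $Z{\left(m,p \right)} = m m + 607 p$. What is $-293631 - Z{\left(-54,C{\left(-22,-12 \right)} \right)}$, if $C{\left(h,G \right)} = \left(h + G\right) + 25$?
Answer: $-291084$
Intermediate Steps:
$C{\left(h,G \right)} = 25 + G + h$ ($C{\left(h,G \right)} = \left(G + h\right) + 25 = 25 + G + h$)
$Z{\left(m,p \right)} = m^{2} + 607 p$
$-293631 - Z{\left(-54,C{\left(-22,-12 \right)} \right)} = -293631 - \left(\left(-54\right)^{2} + 607 \left(25 - 12 - 22\right)\right) = -293631 - \left(2916 + 607 \left(-9\right)\right) = -293631 - \left(2916 - 5463\right) = -293631 - -2547 = -293631 + 2547 = -291084$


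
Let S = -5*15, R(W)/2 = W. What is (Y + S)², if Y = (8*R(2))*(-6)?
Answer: 71289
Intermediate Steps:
R(W) = 2*W
S = -75
Y = -192 (Y = (8*(2*2))*(-6) = (8*4)*(-6) = 32*(-6) = -192)
(Y + S)² = (-192 - 75)² = (-267)² = 71289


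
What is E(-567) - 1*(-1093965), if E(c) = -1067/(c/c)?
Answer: 1092898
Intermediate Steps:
E(c) = -1067 (E(c) = -1067/1 = -1067*1 = -1067)
E(-567) - 1*(-1093965) = -1067 - 1*(-1093965) = -1067 + 1093965 = 1092898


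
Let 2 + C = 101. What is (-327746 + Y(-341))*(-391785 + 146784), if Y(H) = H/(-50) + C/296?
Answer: 594192952232457/7400 ≈ 8.0296e+10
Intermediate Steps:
C = 99 (C = -2 + 101 = 99)
Y(H) = 99/296 - H/50 (Y(H) = H/(-50) + 99/296 = H*(-1/50) + 99*(1/296) = -H/50 + 99/296 = 99/296 - H/50)
(-327746 + Y(-341))*(-391785 + 146784) = (-327746 + (99/296 - 1/50*(-341)))*(-391785 + 146784) = (-327746 + (99/296 + 341/50))*(-245001) = (-327746 + 52943/7400)*(-245001) = -2425267457/7400*(-245001) = 594192952232457/7400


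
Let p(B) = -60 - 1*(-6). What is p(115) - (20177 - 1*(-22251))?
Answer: -42482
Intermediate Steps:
p(B) = -54 (p(B) = -60 + 6 = -54)
p(115) - (20177 - 1*(-22251)) = -54 - (20177 - 1*(-22251)) = -54 - (20177 + 22251) = -54 - 1*42428 = -54 - 42428 = -42482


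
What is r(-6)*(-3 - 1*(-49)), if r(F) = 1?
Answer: 46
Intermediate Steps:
r(-6)*(-3 - 1*(-49)) = 1*(-3 - 1*(-49)) = 1*(-3 + 49) = 1*46 = 46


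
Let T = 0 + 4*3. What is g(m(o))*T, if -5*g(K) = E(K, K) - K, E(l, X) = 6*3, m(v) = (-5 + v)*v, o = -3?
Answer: 72/5 ≈ 14.400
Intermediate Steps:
m(v) = v*(-5 + v)
T = 12 (T = 0 + 12 = 12)
E(l, X) = 18
g(K) = -18/5 + K/5 (g(K) = -(18 - K)/5 = -18/5 + K/5)
g(m(o))*T = (-18/5 + (-3*(-5 - 3))/5)*12 = (-18/5 + (-3*(-8))/5)*12 = (-18/5 + (⅕)*24)*12 = (-18/5 + 24/5)*12 = (6/5)*12 = 72/5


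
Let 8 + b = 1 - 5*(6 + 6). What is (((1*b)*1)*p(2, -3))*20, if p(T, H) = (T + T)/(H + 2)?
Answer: 5360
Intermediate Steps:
p(T, H) = 2*T/(2 + H) (p(T, H) = (2*T)/(2 + H) = 2*T/(2 + H))
b = -67 (b = -8 + (1 - 5*(6 + 6)) = -8 + (1 - 5*12) = -8 + (1 - 60) = -8 - 59 = -67)
(((1*b)*1)*p(2, -3))*20 = (((1*(-67))*1)*(2*2/(2 - 3)))*20 = ((-67*1)*(2*2/(-1)))*20 = -134*2*(-1)*20 = -67*(-4)*20 = 268*20 = 5360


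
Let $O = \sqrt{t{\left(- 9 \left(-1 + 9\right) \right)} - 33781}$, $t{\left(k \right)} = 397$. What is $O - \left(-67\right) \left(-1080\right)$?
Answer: $-72360 + 2 i \sqrt{8346} \approx -72360.0 + 182.71 i$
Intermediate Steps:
$O = 2 i \sqrt{8346}$ ($O = \sqrt{397 - 33781} = \sqrt{-33384} = 2 i \sqrt{8346} \approx 182.71 i$)
$O - \left(-67\right) \left(-1080\right) = 2 i \sqrt{8346} - \left(-67\right) \left(-1080\right) = 2 i \sqrt{8346} - 72360 = -72360 + 2 i \sqrt{8346}$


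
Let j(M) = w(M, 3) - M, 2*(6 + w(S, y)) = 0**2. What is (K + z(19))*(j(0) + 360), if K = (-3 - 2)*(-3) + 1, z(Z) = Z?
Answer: 12390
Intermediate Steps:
w(S, y) = -6 (w(S, y) = -6 + (1/2)*0**2 = -6 + (1/2)*0 = -6 + 0 = -6)
K = 16 (K = -5*(-3) + 1 = 15 + 1 = 16)
j(M) = -6 - M
(K + z(19))*(j(0) + 360) = (16 + 19)*((-6 - 1*0) + 360) = 35*((-6 + 0) + 360) = 35*(-6 + 360) = 35*354 = 12390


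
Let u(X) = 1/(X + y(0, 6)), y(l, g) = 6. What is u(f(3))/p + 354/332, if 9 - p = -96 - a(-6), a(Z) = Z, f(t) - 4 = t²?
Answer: 333103/312246 ≈ 1.0668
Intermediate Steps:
f(t) = 4 + t²
u(X) = 1/(6 + X) (u(X) = 1/(X + 6) = 1/(6 + X))
p = 99 (p = 9 - (-96 - 1*(-6)) = 9 - (-96 + 6) = 9 - 1*(-90) = 9 + 90 = 99)
u(f(3))/p + 354/332 = 1/((6 + (4 + 3²))*99) + 354/332 = (1/99)/(6 + (4 + 9)) + 354*(1/332) = (1/99)/(6 + 13) + 177/166 = (1/99)/19 + 177/166 = (1/19)*(1/99) + 177/166 = 1/1881 + 177/166 = 333103/312246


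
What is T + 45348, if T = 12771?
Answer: 58119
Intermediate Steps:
T + 45348 = 12771 + 45348 = 58119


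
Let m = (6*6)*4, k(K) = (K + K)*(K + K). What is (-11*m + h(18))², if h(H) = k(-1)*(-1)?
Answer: 2521744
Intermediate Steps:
k(K) = 4*K² (k(K) = (2*K)*(2*K) = 4*K²)
m = 144 (m = 36*4 = 144)
h(H) = -4 (h(H) = (4*(-1)²)*(-1) = (4*1)*(-1) = 4*(-1) = -4)
(-11*m + h(18))² = (-11*144 - 4)² = (-1584 - 4)² = (-1588)² = 2521744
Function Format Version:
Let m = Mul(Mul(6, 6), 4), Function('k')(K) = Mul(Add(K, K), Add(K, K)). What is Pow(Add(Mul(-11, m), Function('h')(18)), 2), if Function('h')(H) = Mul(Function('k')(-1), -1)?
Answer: 2521744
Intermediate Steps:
Function('k')(K) = Mul(4, Pow(K, 2)) (Function('k')(K) = Mul(Mul(2, K), Mul(2, K)) = Mul(4, Pow(K, 2)))
m = 144 (m = Mul(36, 4) = 144)
Function('h')(H) = -4 (Function('h')(H) = Mul(Mul(4, Pow(-1, 2)), -1) = Mul(Mul(4, 1), -1) = Mul(4, -1) = -4)
Pow(Add(Mul(-11, m), Function('h')(18)), 2) = Pow(Add(Mul(-11, 144), -4), 2) = Pow(Add(-1584, -4), 2) = Pow(-1588, 2) = 2521744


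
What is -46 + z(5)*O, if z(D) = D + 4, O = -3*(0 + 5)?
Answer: -181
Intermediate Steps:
O = -15 (O = -3*5 = -15)
z(D) = 4 + D
-46 + z(5)*O = -46 + (4 + 5)*(-15) = -46 + 9*(-15) = -46 - 135 = -181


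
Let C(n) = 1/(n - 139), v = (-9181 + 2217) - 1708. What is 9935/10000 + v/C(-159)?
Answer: 5168513987/2000 ≈ 2.5843e+6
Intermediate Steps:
v = -8672 (v = -6964 - 1708 = -8672)
C(n) = 1/(-139 + n)
9935/10000 + v/C(-159) = 9935/10000 - 8672/(1/(-139 - 159)) = 9935*(1/10000) - 8672/(1/(-298)) = 1987/2000 - 8672/(-1/298) = 1987/2000 - 8672*(-298) = 1987/2000 + 2584256 = 5168513987/2000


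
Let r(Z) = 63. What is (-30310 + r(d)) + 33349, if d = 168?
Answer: 3102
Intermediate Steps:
(-30310 + r(d)) + 33349 = (-30310 + 63) + 33349 = -30247 + 33349 = 3102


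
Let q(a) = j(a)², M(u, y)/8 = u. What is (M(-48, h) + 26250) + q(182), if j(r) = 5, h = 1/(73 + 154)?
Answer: 25891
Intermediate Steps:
h = 1/227 ≈ 0.0044053
M(u, y) = 8*u
q(a) = 25 (q(a) = 5² = 25)
(M(-48, h) + 26250) + q(182) = (8*(-48) + 26250) + 25 = (-384 + 26250) + 25 = 25866 + 25 = 25891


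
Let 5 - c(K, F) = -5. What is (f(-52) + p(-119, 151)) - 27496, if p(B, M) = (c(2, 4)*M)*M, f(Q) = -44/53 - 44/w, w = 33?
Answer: 31881382/159 ≈ 2.0051e+5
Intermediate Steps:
c(K, F) = 10 (c(K, F) = 5 - 1*(-5) = 5 + 5 = 10)
f(Q) = -344/159 (f(Q) = -44/53 - 44/33 = -44*1/53 - 44*1/33 = -44/53 - 4/3 = -344/159)
p(B, M) = 10*M² (p(B, M) = (10*M)*M = 10*M²)
(f(-52) + p(-119, 151)) - 27496 = (-344/159 + 10*151²) - 27496 = (-344/159 + 10*22801) - 27496 = (-344/159 + 228010) - 27496 = 36253246/159 - 27496 = 31881382/159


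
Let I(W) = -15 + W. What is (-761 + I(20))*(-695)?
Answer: 525420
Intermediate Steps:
(-761 + I(20))*(-695) = (-761 + (-15 + 20))*(-695) = (-761 + 5)*(-695) = -756*(-695) = 525420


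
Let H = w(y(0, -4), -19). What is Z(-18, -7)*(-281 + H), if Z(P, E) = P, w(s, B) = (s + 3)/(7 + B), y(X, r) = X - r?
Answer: 10137/2 ≈ 5068.5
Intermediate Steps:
w(s, B) = (3 + s)/(7 + B)
H = -7/12 (H = (3 + (0 - 1*(-4)))/(7 - 19) = (3 + (0 + 4))/(-12) = -(3 + 4)/12 = -1/12*7 = -7/12 ≈ -0.58333)
Z(-18, -7)*(-281 + H) = -18*(-281 - 7/12) = -18*(-3379/12) = 10137/2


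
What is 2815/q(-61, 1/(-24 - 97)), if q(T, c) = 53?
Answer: 2815/53 ≈ 53.113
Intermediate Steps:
2815/q(-61, 1/(-24 - 97)) = 2815/53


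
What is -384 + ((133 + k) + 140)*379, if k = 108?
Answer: 144015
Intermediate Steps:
-384 + ((133 + k) + 140)*379 = -384 + ((133 + 108) + 140)*379 = -384 + (241 + 140)*379 = -384 + 381*379 = -384 + 144399 = 144015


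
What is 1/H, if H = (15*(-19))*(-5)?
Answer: 1/1425 ≈ 0.00070175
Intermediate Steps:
H = 1425 (H = -285*(-5) = 1425)
1/H = 1/1425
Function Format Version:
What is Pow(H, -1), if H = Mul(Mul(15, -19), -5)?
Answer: Rational(1, 1425) ≈ 0.00070175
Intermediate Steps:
H = 1425 (H = Mul(-285, -5) = 1425)
Pow(H, -1) = Pow(1425, -1) = Rational(1, 1425)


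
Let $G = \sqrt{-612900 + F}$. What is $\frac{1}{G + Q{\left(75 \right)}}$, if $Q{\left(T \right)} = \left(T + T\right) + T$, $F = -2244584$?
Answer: $\frac{225}{2908109} - \frac{14 i \sqrt{14579}}{2908109} \approx 7.737 \cdot 10^{-5} - 0.00058127 i$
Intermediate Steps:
$G = 14 i \sqrt{14579}$ ($G = \sqrt{-612900 - 2244584} = \sqrt{-2857484} = 14 i \sqrt{14579} \approx 1690.4 i$)
$Q{\left(T \right)} = 3 T$ ($Q{\left(T \right)} = 2 T + T = 3 T$)
$\frac{1}{G + Q{\left(75 \right)}} = \frac{1}{14 i \sqrt{14579} + 3 \cdot 75} = \frac{1}{14 i \sqrt{14579} + 225} = \frac{1}{225 + 14 i \sqrt{14579}}$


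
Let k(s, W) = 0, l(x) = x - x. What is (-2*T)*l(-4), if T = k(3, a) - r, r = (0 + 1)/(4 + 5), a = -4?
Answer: 0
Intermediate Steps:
l(x) = 0
r = 1/9 ≈ 0.11111
T = -1/9 (T = 0 - 1*1/9 = 0 - 1/9 = -1/9 ≈ -0.11111)
(-2*T)*l(-4) = -2*(-1/9)*0 = (2/9)*0 = 0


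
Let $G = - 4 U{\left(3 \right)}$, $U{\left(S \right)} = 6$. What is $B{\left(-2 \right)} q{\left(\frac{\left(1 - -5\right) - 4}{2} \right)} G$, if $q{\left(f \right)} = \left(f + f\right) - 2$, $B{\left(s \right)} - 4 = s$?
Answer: $0$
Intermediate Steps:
$B{\left(s \right)} = 4 + s$
$q{\left(f \right)} = -2 + 2 f$ ($q{\left(f \right)} = 2 f - 2 = -2 + 2 f$)
$G = -24$ ($G = \left(-4\right) 6 = -24$)
$B{\left(-2 \right)} q{\left(\frac{\left(1 - -5\right) - 4}{2} \right)} G = \left(4 - 2\right) \left(-2 + 2 \frac{\left(1 - -5\right) - 4}{2}\right) \left(-24\right) = 2 \left(-2 + 2 \left(\left(1 + 5\right) - 4\right) \frac{1}{2}\right) \left(-24\right) = 2 \left(-2 + 2 \left(6 - 4\right) \frac{1}{2}\right) \left(-24\right) = 2 \left(-2 + 2 \cdot 2 \cdot \frac{1}{2}\right) \left(-24\right) = 2 \left(-2 + 2 \cdot 1\right) \left(-24\right) = 2 \left(-2 + 2\right) \left(-24\right) = 2 \cdot 0 \left(-24\right) = 0 \left(-24\right) = 0$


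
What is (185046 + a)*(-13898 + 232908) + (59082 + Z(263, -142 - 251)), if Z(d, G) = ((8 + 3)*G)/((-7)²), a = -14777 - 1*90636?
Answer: 854583633865/49 ≈ 1.7440e+10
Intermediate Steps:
a = -105413 (a = -14777 - 90636 = -105413)
Z(d, G) = 11*G/49 (Z(d, G) = (11*G)/49 = (11*G)*(1/49) = 11*G/49)
(185046 + a)*(-13898 + 232908) + (59082 + Z(263, -142 - 251)) = (185046 - 105413)*(-13898 + 232908) + (59082 + 11*(-142 - 251)/49) = 79633*219010 + (59082 + (11/49)*(-393)) = 17440423330 + (59082 - 4323/49) = 17440423330 + 2890695/49 = 854583633865/49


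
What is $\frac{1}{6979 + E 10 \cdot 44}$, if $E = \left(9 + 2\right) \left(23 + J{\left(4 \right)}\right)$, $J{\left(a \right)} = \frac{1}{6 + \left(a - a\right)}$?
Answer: $\frac{3}{357317} \approx 8.3959 \cdot 10^{-6}$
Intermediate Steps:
$J{\left(a \right)} = \frac{1}{6}$ ($J{\left(a \right)} = \frac{1}{6 + 0} = \frac{1}{6}$)
$E = \frac{1529}{6}$ ($E = \left(9 + 2\right) \left(23 + \frac{1}{6}\right) = 11 \cdot \frac{139}{6} = \frac{1529}{6} \approx 254.83$)
$\frac{1}{6979 + E 10 \cdot 44} = \frac{1}{6979 + \frac{1529}{6} \cdot 10 \cdot 44} = \frac{1}{6979 + \frac{7645}{3} \cdot 44} = \frac{1}{6979 + \frac{336380}{3}} = \frac{1}{\frac{357317}{3}} = \frac{3}{357317}$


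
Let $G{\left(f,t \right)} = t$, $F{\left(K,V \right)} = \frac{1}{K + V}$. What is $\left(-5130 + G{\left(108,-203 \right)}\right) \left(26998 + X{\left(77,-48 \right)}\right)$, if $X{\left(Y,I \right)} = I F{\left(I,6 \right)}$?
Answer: $- \frac{1007905002}{7} \approx -1.4399 \cdot 10^{8}$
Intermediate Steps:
$X{\left(Y,I \right)} = \frac{I}{6 + I}$ ($X{\left(Y,I \right)} = \frac{I}{I + 6} = \frac{I}{6 + I}$)
$\left(-5130 + G{\left(108,-203 \right)}\right) \left(26998 + X{\left(77,-48 \right)}\right) = \left(-5130 - 203\right) \left(26998 - \frac{48}{6 - 48}\right) = - 5333 \left(26998 - \frac{48}{-42}\right) = - 5333 \left(26998 - - \frac{8}{7}\right) = - 5333 \left(26998 + \frac{8}{7}\right) = \left(-5333\right) \frac{188994}{7} = - \frac{1007905002}{7}$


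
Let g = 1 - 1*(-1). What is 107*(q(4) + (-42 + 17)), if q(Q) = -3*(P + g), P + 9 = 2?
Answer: -1070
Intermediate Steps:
P = -7 (P = -9 + 2 = -7)
g = 2 (g = 1 + 1 = 2)
q(Q) = 15 (q(Q) = -3*(-7 + 2) = -3*(-5) = 15)
107*(q(4) + (-42 + 17)) = 107*(15 + (-42 + 17)) = 107*(15 - 25) = 107*(-10) = -1070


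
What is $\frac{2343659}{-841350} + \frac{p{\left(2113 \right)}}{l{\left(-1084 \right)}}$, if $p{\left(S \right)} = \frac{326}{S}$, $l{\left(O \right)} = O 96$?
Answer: $- \frac{14315026792833}{5138947851200} \approx -2.7856$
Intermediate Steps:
$l{\left(O \right)} = 96 O$
$\frac{2343659}{-841350} + \frac{p{\left(2113 \right)}}{l{\left(-1084 \right)}} = \frac{2343659}{-841350} + \frac{326 \cdot \frac{1}{2113}}{96 \left(-1084\right)} = 2343659 \left(- \frac{1}{841350}\right) + \frac{326 \cdot \frac{1}{2113}}{-104064} = - \frac{2343659}{841350} + \frac{326}{2113} \left(- \frac{1}{104064}\right) = - \frac{2343659}{841350} - \frac{163}{109943616} = - \frac{14315026792833}{5138947851200}$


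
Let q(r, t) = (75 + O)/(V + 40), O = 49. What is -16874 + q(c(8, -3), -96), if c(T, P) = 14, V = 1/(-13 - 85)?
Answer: -66117054/3919 ≈ -16871.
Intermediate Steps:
V = -1/98 (V = 1/(-98) = -1/98 ≈ -0.010204)
q(r, t) = 12152/3919 (q(r, t) = (75 + 49)/(-1/98 + 40) = 124/(3919/98) = 124*(98/3919) = 12152/3919)
-16874 + q(c(8, -3), -96) = -16874 + 12152/3919 = -66117054/3919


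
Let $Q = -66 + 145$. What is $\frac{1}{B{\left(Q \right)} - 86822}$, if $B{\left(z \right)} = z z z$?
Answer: $\frac{1}{406217} \approx 2.4617 \cdot 10^{-6}$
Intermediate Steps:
$Q = 79$
$B{\left(z \right)} = z^{3}$ ($B{\left(z \right)} = z^{2} z = z^{3}$)
$\frac{1}{B{\left(Q \right)} - 86822} = \frac{1}{79^{3} - 86822} = \frac{1}{493039 - 86822} = \frac{1}{406217}$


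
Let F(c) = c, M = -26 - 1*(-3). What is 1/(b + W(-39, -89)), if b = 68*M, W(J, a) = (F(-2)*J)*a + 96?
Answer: -1/8410 ≈ -0.00011891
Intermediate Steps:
M = -23 (M = -26 + 3 = -23)
W(J, a) = 96 - 2*J*a (W(J, a) = (-2*J)*a + 96 = -2*J*a + 96 = 96 - 2*J*a)
b = -1564 (b = 68*(-23) = -1564)
1/(b + W(-39, -89)) = 1/(-1564 + (96 - 2*(-39)*(-89))) = 1/(-1564 + (96 - 6942)) = 1/(-1564 - 6846) = 1/(-8410) = -1/8410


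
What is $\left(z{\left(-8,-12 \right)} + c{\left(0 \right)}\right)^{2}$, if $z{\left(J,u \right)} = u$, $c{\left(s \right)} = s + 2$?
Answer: $100$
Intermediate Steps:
$c{\left(s \right)} = 2 + s$
$\left(z{\left(-8,-12 \right)} + c{\left(0 \right)}\right)^{2} = \left(-12 + \left(2 + 0\right)\right)^{2} = \left(-12 + 2\right)^{2} = \left(-10\right)^{2} = 100$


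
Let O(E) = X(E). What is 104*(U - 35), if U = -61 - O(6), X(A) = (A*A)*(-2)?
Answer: -2496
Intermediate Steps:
X(A) = -2*A² (X(A) = A²*(-2) = -2*A²)
O(E) = -2*E²
U = 11 (U = -61 - (-2)*6² = -61 - (-2)*36 = -61 - 1*(-72) = -61 + 72 = 11)
104*(U - 35) = 104*(11 - 35) = 104*(-24) = -2496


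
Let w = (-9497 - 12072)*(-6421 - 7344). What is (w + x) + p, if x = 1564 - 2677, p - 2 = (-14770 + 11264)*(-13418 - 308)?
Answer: 345019530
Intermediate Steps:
p = 48123358 (p = 2 + (-14770 + 11264)*(-13418 - 308) = 2 - 3506*(-13726) = 2 + 48123356 = 48123358)
w = 296897285 (w = -21569*(-13765) = 296897285)
x = -1113
(w + x) + p = (296897285 - 1113) + 48123358 = 296896172 + 48123358 = 345019530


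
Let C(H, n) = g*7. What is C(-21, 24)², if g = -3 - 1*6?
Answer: 3969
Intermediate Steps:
g = -9 (g = -3 - 6 = -9)
C(H, n) = -63 (C(H, n) = -9*7 = -63)
C(-21, 24)² = (-63)² = 3969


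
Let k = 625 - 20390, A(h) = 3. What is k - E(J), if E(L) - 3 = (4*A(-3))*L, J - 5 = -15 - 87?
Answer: -18604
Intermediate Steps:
J = -97 (J = 5 + (-15 - 87) = 5 - 102 = -97)
k = -19765
E(L) = 3 + 12*L (E(L) = 3 + (4*3)*L = 3 + 12*L)
k - E(J) = -19765 - (3 + 12*(-97)) = -19765 - (3 - 1164) = -19765 - 1*(-1161) = -19765 + 1161 = -18604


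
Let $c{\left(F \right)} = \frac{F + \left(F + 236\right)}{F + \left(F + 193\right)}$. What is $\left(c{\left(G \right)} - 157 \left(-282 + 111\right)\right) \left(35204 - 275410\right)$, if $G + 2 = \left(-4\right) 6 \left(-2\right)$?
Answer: $- \frac{1837989774938}{285} \approx -6.4491 \cdot 10^{9}$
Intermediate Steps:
$G = 46$ ($G = -2 + \left(-4\right) 6 \left(-2\right) = -2 - -48 = -2 + 48 = 46$)
$c{\left(F \right)} = \frac{236 + 2 F}{193 + 2 F}$ ($c{\left(F \right)} = \frac{F + \left(236 + F\right)}{F + \left(193 + F\right)} = \frac{236 + 2 F}{193 + 2 F}$)
$\left(c{\left(G \right)} - 157 \left(-282 + 111\right)\right) \left(35204 - 275410\right) = \left(\frac{2 \left(118 + 46\right)}{193 + 2 \cdot 46} - 157 \left(-282 + 111\right)\right) \left(35204 - 275410\right) = \left(2 \frac{1}{193 + 92} \cdot 164 - -26847\right) \left(-240206\right) = \left(2 \cdot \frac{1}{285} \cdot 164 + 26847\right) \left(-240206\right) = \left(\frac{328}{285} + 26847\right) \left(-240206\right) = \frac{7651723}{285} \left(-240206\right) = - \frac{1837989774938}{285}$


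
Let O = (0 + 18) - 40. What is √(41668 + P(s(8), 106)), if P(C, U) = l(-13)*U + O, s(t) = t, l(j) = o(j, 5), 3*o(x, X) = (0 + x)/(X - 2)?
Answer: 2*√93359/3 ≈ 203.70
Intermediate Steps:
o(x, X) = x/(3*(-2 + X)) (o(x, X) = ((0 + x)/(X - 2))/3 = (x/(-2 + X))/3 = x/(3*(-2 + X)))
l(j) = j/9 (l(j) = j/(3*(-2 + 5)) = (⅓)*j/3 = (⅓)*j*(⅓) = j/9)
O = -22 (O = 18 - 40 = -22)
P(C, U) = -22 - 13*U/9 (P(C, U) = ((⅑)*(-13))*U - 22 = -13*U/9 - 22 = -22 - 13*U/9)
√(41668 + P(s(8), 106)) = √(41668 + (-22 - 13/9*106)) = √(41668 + (-22 - 1378/9)) = √(41668 - 1576/9) = √(373436/9) = 2*√93359/3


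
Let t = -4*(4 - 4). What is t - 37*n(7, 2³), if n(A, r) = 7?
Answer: -259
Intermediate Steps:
t = 0 (t = -4*0 = 0)
t - 37*n(7, 2³) = 0 - 37*7 = 0 - 259 = -259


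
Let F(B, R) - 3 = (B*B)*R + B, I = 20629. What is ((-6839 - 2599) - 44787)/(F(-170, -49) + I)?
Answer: 54225/1395638 ≈ 0.038853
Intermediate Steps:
F(B, R) = 3 + B + R*B² (F(B, R) = 3 + ((B*B)*R + B) = 3 + (B²*R + B) = 3 + (R*B² + B) = 3 + (B + R*B²) = 3 + B + R*B²)
((-6839 - 2599) - 44787)/(F(-170, -49) + I) = ((-6839 - 2599) - 44787)/((3 - 170 - 49*(-170)²) + 20629) = (-9438 - 44787)/((3 - 170 - 49*28900) + 20629) = -54225/((3 - 170 - 1416100) + 20629) = -54225/(-1416267 + 20629) = -54225/(-1395638) = -54225*(-1/1395638) = 54225/1395638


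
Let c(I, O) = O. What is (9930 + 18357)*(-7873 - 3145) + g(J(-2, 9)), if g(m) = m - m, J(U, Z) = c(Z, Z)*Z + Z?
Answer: -311666166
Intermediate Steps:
J(U, Z) = Z + Z² (J(U, Z) = Z*Z + Z = Z² + Z = Z + Z²)
g(m) = 0
(9930 + 18357)*(-7873 - 3145) + g(J(-2, 9)) = (9930 + 18357)*(-7873 - 3145) + 0 = 28287*(-11018) + 0 = -311666166 + 0 = -311666166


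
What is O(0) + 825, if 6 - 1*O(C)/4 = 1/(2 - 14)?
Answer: 2548/3 ≈ 849.33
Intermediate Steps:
O(C) = 73/3 (O(C) = 24 - 4/(2 - 14) = 24 - 4/(-12) = 24 - 4*(-1/12) = 24 + ⅓ = 73/3)
O(0) + 825 = 73/3 + 825 = 2548/3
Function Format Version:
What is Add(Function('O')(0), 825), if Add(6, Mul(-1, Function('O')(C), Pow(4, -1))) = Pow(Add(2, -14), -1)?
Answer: Rational(2548, 3) ≈ 849.33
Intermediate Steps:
Function('O')(C) = Rational(73, 3) (Function('O')(C) = Add(24, Mul(-4, Pow(Add(2, -14), -1))) = Add(24, Mul(-4, Pow(-12, -1))) = Add(24, Mul(-4, Rational(-1, 12))) = Add(24, Rational(1, 3)) = Rational(73, 3))
Add(Function('O')(0), 825) = Add(Rational(73, 3), 825) = Rational(2548, 3)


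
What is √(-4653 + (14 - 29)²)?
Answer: 6*I*√123 ≈ 66.543*I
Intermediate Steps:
√(-4653 + (14 - 29)²) = √(-4653 + (-15)²) = √(-4653 + 225) = √(-4428) = 6*I*√123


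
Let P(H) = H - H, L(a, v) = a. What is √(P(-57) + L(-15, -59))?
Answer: I*√15 ≈ 3.873*I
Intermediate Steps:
P(H) = 0
√(P(-57) + L(-15, -59)) = √(0 - 15) = √(-15) = I*√15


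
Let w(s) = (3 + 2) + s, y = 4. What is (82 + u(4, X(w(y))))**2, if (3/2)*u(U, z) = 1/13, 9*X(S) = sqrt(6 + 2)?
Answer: 10240000/1521 ≈ 6732.4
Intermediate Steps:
w(s) = 5 + s
X(S) = 2*sqrt(2)/9 (X(S) = sqrt(6 + 2)/9 = sqrt(8)/9 = (2*sqrt(2))/9 = 2*sqrt(2)/9)
u(U, z) = 2/39 (u(U, z) = (2/3)/13 = (2/3)*(1/13) = 2/39)
(82 + u(4, X(w(y))))**2 = (82 + 2/39)**2 = (3200/39)**2 = 10240000/1521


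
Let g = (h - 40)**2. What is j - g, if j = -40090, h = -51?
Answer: -48371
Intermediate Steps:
g = 8281 (g = (-51 - 40)**2 = (-91)**2 = 8281)
j - g = -40090 - 1*8281 = -40090 - 8281 = -48371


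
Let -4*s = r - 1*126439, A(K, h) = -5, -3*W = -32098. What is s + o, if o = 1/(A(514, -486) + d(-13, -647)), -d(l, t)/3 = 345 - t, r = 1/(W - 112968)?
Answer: 115639677650873/3658354744 ≈ 31610.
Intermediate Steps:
W = 32098/3 (W = -1/3*(-32098) = 32098/3 ≈ 10699.)
r = -3/306806 (r = 1/(32098/3 - 112968) = 1/(-306806/3) = -3/306806 ≈ -9.7782e-6)
d(l, t) = -1035 + 3*t (d(l, t) = -3*(345 - t) = -1035 + 3*t)
s = 38792243837/1227224 (s = -(-3/306806 - 1*126439)/4 = -(-3/306806 - 126439)/4 = -1/4*(-38792243837/306806) = 38792243837/1227224 ≈ 31610.)
o = -1/2981 (o = 1/(-5 + (-1035 + 3*(-647))) = 1/(-5 + (-1035 - 1941)) = 1/(-5 - 2976) = 1/(-2981) = -1/2981 ≈ -0.00033546)
s + o = 38792243837/1227224 - 1/2981 = 115639677650873/3658354744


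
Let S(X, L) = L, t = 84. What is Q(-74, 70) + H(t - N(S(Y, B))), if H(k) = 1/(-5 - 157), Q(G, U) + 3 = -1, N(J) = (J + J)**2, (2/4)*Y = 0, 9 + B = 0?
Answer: -649/162 ≈ -4.0062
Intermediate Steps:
B = -9 (B = -9 + 0 = -9)
Y = 0 (Y = 2*0 = 0)
N(J) = 4*J**2 (N(J) = (2*J)**2 = 4*J**2)
Q(G, U) = -4 (Q(G, U) = -3 - 1 = -4)
H(k) = -1/162 (H(k) = 1/(-162) = -1/162)
Q(-74, 70) + H(t - N(S(Y, B))) = -4 - 1/162 = -649/162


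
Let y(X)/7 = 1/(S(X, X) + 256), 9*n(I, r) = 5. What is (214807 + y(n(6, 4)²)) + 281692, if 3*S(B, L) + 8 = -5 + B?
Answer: 4339401503/8740 ≈ 4.9650e+5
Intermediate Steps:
S(B, L) = -13/3 + B/3 (S(B, L) = -8/3 + (-5 + B)/3 = -8/3 + (-5/3 + B/3) = -13/3 + B/3)
n(I, r) = 5/9 (n(I, r) = (⅑)*5 = 5/9)
y(X) = 7/(755/3 + X/3) (y(X) = 7/((-13/3 + X/3) + 256) = 7/(755/3 + X/3))
(214807 + y(n(6, 4)²)) + 281692 = (214807 + 21/(755 + (5/9)²)) + 281692 = (214807 + 21/(755 + 25/81)) + 281692 = (214807 + 21/(61180/81)) + 281692 = (214807 + 21*(81/61180)) + 281692 = (214807 + 243/8740) + 281692 = 1877413423/8740 + 281692 = 4339401503/8740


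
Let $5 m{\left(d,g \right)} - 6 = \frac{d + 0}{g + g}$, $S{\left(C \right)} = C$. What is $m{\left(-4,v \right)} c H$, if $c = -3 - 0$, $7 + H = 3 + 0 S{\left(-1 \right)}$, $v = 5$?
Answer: $\frac{336}{25} \approx 13.44$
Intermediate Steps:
$m{\left(d,g \right)} = \frac{6}{5} + \frac{d}{10 g}$ ($m{\left(d,g \right)} = \frac{6}{5} + \frac{\left(d + 0\right) \frac{1}{g + g}}{5} = \frac{6}{5} + \frac{d \frac{1}{2 g}}{5} = \frac{6}{5} + \frac{\frac{1}{2} d \frac{1}{g}}{5} = \frac{6}{5} + \frac{d}{10 g}$)
$H = -4$ ($H = -7 + \left(3 + 0 \left(-1\right)\right) = -7 + \left(3 + 0\right) = -7 + 3 = -4$)
$c = -3$ ($c = -3 + 0 = -3$)
$m{\left(-4,v \right)} c H = \frac{-4 + 12 \cdot 5}{10 \cdot 5} \left(-3\right) \left(-4\right) = \frac{1}{10} \cdot \frac{1}{5} \left(-4 + 60\right) \left(-3\right) \left(-4\right) = \frac{1}{10} \cdot \frac{1}{5} \cdot 56 \left(-3\right) \left(-4\right) = \frac{28}{25} \left(-3\right) \left(-4\right) = \left(- \frac{84}{25}\right) \left(-4\right) = \frac{336}{25}$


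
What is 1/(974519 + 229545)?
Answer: 1/1204064 ≈ 8.3052e-7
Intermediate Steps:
1/(974519 + 229545) = 1/1204064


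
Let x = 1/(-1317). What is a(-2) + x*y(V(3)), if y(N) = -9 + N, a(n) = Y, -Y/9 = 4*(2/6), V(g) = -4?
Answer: -15791/1317 ≈ -11.990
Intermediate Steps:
Y = -12 (Y = -36*2/6 = -36*2*(1/6) = -36/3 = -9*4/3 = -12)
x = -1/1317 ≈ -0.00075930
a(n) = -12
a(-2) + x*y(V(3)) = -12 - (-9 - 4)/1317 = -12 - 1/1317*(-13) = -12 + 13/1317 = -15791/1317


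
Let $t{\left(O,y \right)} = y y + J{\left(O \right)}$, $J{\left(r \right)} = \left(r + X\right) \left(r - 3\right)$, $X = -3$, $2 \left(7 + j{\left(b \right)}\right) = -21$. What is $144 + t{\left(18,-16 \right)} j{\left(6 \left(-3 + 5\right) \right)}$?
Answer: $- \frac{16547}{2} \approx -8273.5$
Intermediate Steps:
$j{\left(b \right)} = - \frac{35}{2}$ ($j{\left(b \right)} = -7 + \frac{1}{2} \left(-21\right) = -7 - \frac{21}{2} = - \frac{35}{2}$)
$J{\left(r \right)} = \left(-3 + r\right)^{2}$ ($J{\left(r \right)} = \left(r - 3\right) \left(r - 3\right) = \left(-3 + r\right) \left(-3 + r\right) = \left(-3 + r\right)^{2}$)
$t{\left(O,y \right)} = 9 + O^{2} + y^{2} - 6 O$ ($t{\left(O,y \right)} = y y + \left(9 + O^{2} - 6 O\right) = y^{2} + \left(9 + O^{2} - 6 O\right) = 9 + O^{2} + y^{2} - 6 O$)
$144 + t{\left(18,-16 \right)} j{\left(6 \left(-3 + 5\right) \right)} = 144 + \left(9 + 18^{2} + \left(-16\right)^{2} - 108\right) \left(- \frac{35}{2}\right) = 144 + \left(9 + 324 + 256 - 108\right) \left(- \frac{35}{2}\right) = 144 + 481 \left(- \frac{35}{2}\right) = 144 - \frac{16835}{2} = - \frac{16547}{2}$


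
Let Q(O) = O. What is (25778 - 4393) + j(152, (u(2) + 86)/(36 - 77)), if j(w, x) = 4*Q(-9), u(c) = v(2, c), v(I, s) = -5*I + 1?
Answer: 21349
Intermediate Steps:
v(I, s) = 1 - 5*I
u(c) = -9 (u(c) = 1 - 5*2 = 1 - 10 = -9)
j(w, x) = -36 (j(w, x) = 4*(-9) = -36)
(25778 - 4393) + j(152, (u(2) + 86)/(36 - 77)) = (25778 - 4393) - 36 = 21385 - 36 = 21349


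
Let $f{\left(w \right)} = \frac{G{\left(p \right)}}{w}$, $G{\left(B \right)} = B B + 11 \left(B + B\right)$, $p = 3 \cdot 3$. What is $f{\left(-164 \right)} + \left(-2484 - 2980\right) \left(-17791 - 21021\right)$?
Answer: $\frac{34779277673}{164} \approx 2.1207 \cdot 10^{8}$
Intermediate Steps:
$p = 9$
$G{\left(B \right)} = B^{2} + 22 B$ ($G{\left(B \right)} = B^{2} + 11 \cdot 2 B = B^{2} + 22 B$)
$f{\left(w \right)} = \frac{279}{w}$ ($f{\left(w \right)} = \frac{9 \left(22 + 9\right)}{w} = \frac{9 \cdot 31}{w} = \frac{279}{w}$)
$f{\left(-164 \right)} + \left(-2484 - 2980\right) \left(-17791 - 21021\right) = \frac{279}{-164} + \left(-2484 - 2980\right) \left(-17791 - 21021\right) = 279 \left(- \frac{1}{164}\right) - -212068768 = - \frac{279}{164} + 212068768 = \frac{34779277673}{164}$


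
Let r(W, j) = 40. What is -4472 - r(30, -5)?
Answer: -4512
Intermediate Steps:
-4472 - r(30, -5) = -4472 - 1*40 = -4472 - 40 = -4512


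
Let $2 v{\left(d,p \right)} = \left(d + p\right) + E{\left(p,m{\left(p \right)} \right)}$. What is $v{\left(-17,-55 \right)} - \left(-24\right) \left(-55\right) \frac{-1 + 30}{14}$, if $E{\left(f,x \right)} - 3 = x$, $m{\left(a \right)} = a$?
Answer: $- \frac{19574}{7} \approx -2796.3$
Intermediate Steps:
$E{\left(f,x \right)} = 3 + x$
$v{\left(d,p \right)} = \frac{3}{2} + p + \frac{d}{2}$ ($v{\left(d,p \right)} = \frac{\left(d + p\right) + \left(3 + p\right)}{2} = \frac{3 + d + 2 p}{2} = \frac{3}{2} + p + \frac{d}{2}$)
$v{\left(-17,-55 \right)} - \left(-24\right) \left(-55\right) \frac{-1 + 30}{14} = \left(\frac{3}{2} - 55 + \frac{1}{2} \left(-17\right)\right) - \left(-24\right) \left(-55\right) \frac{-1 + 30}{14} = \left(\frac{3}{2} - 55 - \frac{17}{2}\right) - 1320 \cdot 29 \cdot \frac{1}{14} = -62 - 1320 \cdot \frac{29}{14} = -62 - \frac{19140}{7} = - \frac{19574}{7}$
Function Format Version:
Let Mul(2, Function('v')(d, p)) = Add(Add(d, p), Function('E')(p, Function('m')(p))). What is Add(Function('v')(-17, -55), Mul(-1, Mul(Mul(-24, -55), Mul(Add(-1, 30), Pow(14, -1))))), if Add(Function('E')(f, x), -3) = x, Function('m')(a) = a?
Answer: Rational(-19574, 7) ≈ -2796.3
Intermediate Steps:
Function('E')(f, x) = Add(3, x)
Function('v')(d, p) = Add(Rational(3, 2), p, Mul(Rational(1, 2), d)) (Function('v')(d, p) = Mul(Rational(1, 2), Add(Add(d, p), Add(3, p))) = Mul(Rational(1, 2), Add(3, d, Mul(2, p))) = Add(Rational(3, 2), p, Mul(Rational(1, 2), d)))
Add(Function('v')(-17, -55), Mul(-1, Mul(Mul(-24, -55), Mul(Add(-1, 30), Pow(14, -1))))) = Add(Add(Rational(3, 2), -55, Mul(Rational(1, 2), -17)), Mul(-1, Mul(Mul(-24, -55), Mul(Add(-1, 30), Pow(14, -1))))) = Add(Add(Rational(3, 2), -55, Rational(-17, 2)), Mul(-1, Mul(1320, Mul(29, Rational(1, 14))))) = Add(-62, Mul(-1, Mul(1320, Rational(29, 14)))) = Add(-62, Mul(-1, Rational(19140, 7))) = Add(-62, Rational(-19140, 7)) = Rational(-19574, 7)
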